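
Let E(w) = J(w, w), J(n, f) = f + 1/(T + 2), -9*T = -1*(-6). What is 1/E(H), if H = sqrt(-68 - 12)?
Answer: 12/1289 - 64*I*sqrt(5)/1289 ≈ 0.0093095 - 0.11102*I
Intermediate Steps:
T = -2/3 (T = -(-1)*(-6)/9 = -1/9*6 = -2/3 ≈ -0.66667)
J(n, f) = 3/4 + f (J(n, f) = f + 1/(-2/3 + 2) = f + 1/(4/3) = f + 3/4 = 3/4 + f)
H = 4*I*sqrt(5) (H = sqrt(-80) = 4*I*sqrt(5) ≈ 8.9443*I)
E(w) = 3/4 + w
1/E(H) = 1/(3/4 + 4*I*sqrt(5))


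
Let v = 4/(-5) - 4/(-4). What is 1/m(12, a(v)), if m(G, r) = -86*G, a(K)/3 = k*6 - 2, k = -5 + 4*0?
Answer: -1/1032 ≈ -0.00096899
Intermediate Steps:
k = -5 (k = -5 + 0 = -5)
v = ⅕ (v = 4*(-⅕) - 4*(-¼) = -⅘ + 1 = ⅕ ≈ 0.20000)
a(K) = -96 (a(K) = 3*(-5*6 - 2) = 3*(-30 - 2) = 3*(-32) = -96)
1/m(12, a(v)) = 1/(-86*12) = 1/(-1032) = -1/1032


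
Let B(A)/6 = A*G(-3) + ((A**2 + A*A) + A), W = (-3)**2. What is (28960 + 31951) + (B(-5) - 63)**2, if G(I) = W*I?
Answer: 1095200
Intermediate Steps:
W = 9
G(I) = 9*I
B(A) = -156*A + 12*A**2 (B(A) = 6*(A*(9*(-3)) + ((A**2 + A*A) + A)) = 6*(A*(-27) + ((A**2 + A**2) + A)) = 6*(-27*A + (2*A**2 + A)) = 6*(-27*A + (A + 2*A**2)) = 6*(-26*A + 2*A**2) = -156*A + 12*A**2)
(28960 + 31951) + (B(-5) - 63)**2 = (28960 + 31951) + (12*(-5)*(-13 - 5) - 63)**2 = 60911 + (12*(-5)*(-18) - 63)**2 = 60911 + (1080 - 63)**2 = 60911 + 1017**2 = 60911 + 1034289 = 1095200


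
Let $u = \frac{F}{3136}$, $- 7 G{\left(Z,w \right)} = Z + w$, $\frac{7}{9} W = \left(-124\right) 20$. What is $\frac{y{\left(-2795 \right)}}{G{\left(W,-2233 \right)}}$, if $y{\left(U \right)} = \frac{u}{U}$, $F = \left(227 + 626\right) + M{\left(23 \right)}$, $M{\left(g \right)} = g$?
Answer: $- \frac{219}{1697168720} \approx -1.2904 \cdot 10^{-7}$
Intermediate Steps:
$W = - \frac{22320}{7}$ ($W = \frac{9 \left(\left(-124\right) 20\right)}{7} = \frac{9}{7} \left(-2480\right) = - \frac{22320}{7} \approx -3188.6$)
$G{\left(Z,w \right)} = - \frac{Z}{7} - \frac{w}{7}$ ($G{\left(Z,w \right)} = - \frac{Z + w}{7} = - \frac{Z}{7} - \frac{w}{7}$)
$F = 876$ ($F = \left(227 + 626\right) + 23 = 853 + 23 = 876$)
$u = \frac{219}{784}$ ($u = \frac{876}{3136} = 876 \cdot \frac{1}{3136} = \frac{219}{784} \approx 0.27934$)
$y{\left(U \right)} = \frac{219}{784 U}$
$\frac{y{\left(-2795 \right)}}{G{\left(W,-2233 \right)}} = \frac{\frac{219}{784} \frac{1}{-2795}}{\left(- \frac{1}{7}\right) \left(- \frac{22320}{7}\right) - -319} = \frac{\frac{219}{784} \left(- \frac{1}{2795}\right)}{\frac{22320}{49} + 319} = - \frac{219}{2191280 \cdot \frac{37951}{49}} = \left(- \frac{219}{2191280}\right) \frac{49}{37951} = - \frac{219}{1697168720}$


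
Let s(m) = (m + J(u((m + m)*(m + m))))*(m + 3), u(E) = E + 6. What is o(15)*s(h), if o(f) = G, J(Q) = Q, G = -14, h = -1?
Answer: -252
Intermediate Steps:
u(E) = 6 + E
o(f) = -14
s(m) = (3 + m)*(6 + m + 4*m²) (s(m) = (m + (6 + (m + m)*(m + m)))*(m + 3) = (m + (6 + (2*m)*(2*m)))*(3 + m) = (m + (6 + 4*m²))*(3 + m) = (6 + m + 4*m²)*(3 + m) = (3 + m)*(6 + m + 4*m²))
o(15)*s(h) = -14*(18 + 4*(-1)³ + 9*(-1) + 13*(-1)²) = -14*(18 + 4*(-1) - 9 + 13*1) = -14*(18 - 4 - 9 + 13) = -14*18 = -252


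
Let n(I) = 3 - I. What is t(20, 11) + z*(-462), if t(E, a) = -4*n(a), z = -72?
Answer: 33296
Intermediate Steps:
t(E, a) = -12 + 4*a (t(E, a) = -4*(3 - a) = -12 + 4*a)
t(20, 11) + z*(-462) = (-12 + 4*11) - 72*(-462) = (-12 + 44) + 33264 = 32 + 33264 = 33296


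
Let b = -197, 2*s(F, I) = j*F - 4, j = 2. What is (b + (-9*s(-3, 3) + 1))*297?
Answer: -44847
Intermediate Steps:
s(F, I) = -2 + F (s(F, I) = (2*F - 4)/2 = (-4 + 2*F)/2 = -2 + F)
(b + (-9*s(-3, 3) + 1))*297 = (-197 + (-9*(-2 - 3) + 1))*297 = (-197 + (-9*(-5) + 1))*297 = (-197 + (45 + 1))*297 = (-197 + 46)*297 = -151*297 = -44847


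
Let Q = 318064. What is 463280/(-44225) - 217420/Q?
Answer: -7848404471/703319020 ≈ -11.159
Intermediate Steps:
463280/(-44225) - 217420/Q = 463280/(-44225) - 217420/318064 = 463280*(-1/44225) - 217420*1/318064 = -92656/8845 - 54355/79516 = -7848404471/703319020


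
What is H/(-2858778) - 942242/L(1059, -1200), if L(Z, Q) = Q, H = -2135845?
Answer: 224685309523/285877800 ≈ 785.95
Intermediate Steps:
H/(-2858778) - 942242/L(1059, -1200) = -2135845/(-2858778) - 942242/(-1200) = -2135845*(-1/2858778) - 942242*(-1/1200) = 2135845/2858778 + 471121/600 = 224685309523/285877800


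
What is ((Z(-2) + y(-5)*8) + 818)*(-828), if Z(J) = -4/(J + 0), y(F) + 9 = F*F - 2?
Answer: -771696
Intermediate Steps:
y(F) = -11 + F² (y(F) = -9 + (F*F - 2) = -9 + (F² - 2) = -9 + (-2 + F²) = -11 + F²)
Z(J) = -4/J
((Z(-2) + y(-5)*8) + 818)*(-828) = ((-4/(-2) + (-11 + (-5)²)*8) + 818)*(-828) = ((-4*(-½) + (-11 + 25)*8) + 818)*(-828) = ((2 + 14*8) + 818)*(-828) = ((2 + 112) + 818)*(-828) = (114 + 818)*(-828) = 932*(-828) = -771696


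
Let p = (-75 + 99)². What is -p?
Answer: -576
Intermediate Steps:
p = 576 (p = 24² = 576)
-p = -1*576 = -576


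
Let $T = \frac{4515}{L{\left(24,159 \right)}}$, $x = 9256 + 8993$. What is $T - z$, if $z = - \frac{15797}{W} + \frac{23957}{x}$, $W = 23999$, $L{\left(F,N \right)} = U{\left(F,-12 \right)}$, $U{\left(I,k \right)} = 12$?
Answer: $\frac{657979756895}{1751831004} \approx 375.6$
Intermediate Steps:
$x = 18249$
$L{\left(F,N \right)} = 12$
$z = \frac{286664590}{437957751}$ ($z = - \frac{15797}{23999} + \frac{23957}{18249} = \frac{286664590}{437957751} \approx 0.65455$)
$T = \frac{1505}{4}$ ($T = \frac{4515}{12} = 4515 \cdot \frac{1}{12} = \frac{1505}{4} \approx 376.25$)
$T - z = \frac{1505}{4} - \frac{286664590}{437957751} = \frac{657979756895}{1751831004}$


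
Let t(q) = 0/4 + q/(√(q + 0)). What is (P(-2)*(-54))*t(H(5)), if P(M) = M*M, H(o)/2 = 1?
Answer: -216*√2 ≈ -305.47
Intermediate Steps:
H(o) = 2 (H(o) = 2*1 = 2)
P(M) = M²
t(q) = √q (t(q) = 0*(¼) + q/(√q) = 0 + q/√q = 0 + √q = √q)
(P(-2)*(-54))*t(H(5)) = ((-2)²*(-54))*√2 = (4*(-54))*√2 = -216*√2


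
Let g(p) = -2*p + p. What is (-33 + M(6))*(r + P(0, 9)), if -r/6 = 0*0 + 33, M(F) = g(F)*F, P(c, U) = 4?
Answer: 13386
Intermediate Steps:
g(p) = -p
M(F) = -F**2 (M(F) = (-F)*F = -F**2)
r = -198 (r = -6*(0*0 + 33) = -6*(0 + 33) = -6*33 = -198)
(-33 + M(6))*(r + P(0, 9)) = (-33 - 1*6**2)*(-198 + 4) = (-33 - 1*36)*(-194) = (-33 - 36)*(-194) = -69*(-194) = 13386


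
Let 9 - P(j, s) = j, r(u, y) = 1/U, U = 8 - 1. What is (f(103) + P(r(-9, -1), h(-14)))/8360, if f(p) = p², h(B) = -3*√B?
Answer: 14865/11704 ≈ 1.2701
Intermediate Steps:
U = 7
r(u, y) = ⅐ (r(u, y) = 1/7 = ⅐)
P(j, s) = 9 - j
(f(103) + P(r(-9, -1), h(-14)))/8360 = (103² + (9 - 1*⅐))/8360 = (10609 + (9 - ⅐))*(1/8360) = (10609 + 62/7)*(1/8360) = (74325/7)*(1/8360) = 14865/11704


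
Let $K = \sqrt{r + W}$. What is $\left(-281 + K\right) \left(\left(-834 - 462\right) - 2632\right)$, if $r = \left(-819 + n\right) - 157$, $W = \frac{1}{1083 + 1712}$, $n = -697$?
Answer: $1103768 - \frac{3928 i \sqrt{13069515030}}{2795} \approx 1.1038 \cdot 10^{6} - 1.6066 \cdot 10^{5} i$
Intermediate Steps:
$W = \frac{1}{2795} \approx 0.00035778$
$r = -1673$ ($r = \left(-819 - 697\right) - 157 = -1516 - 157 = -1673$)
$K = \frac{i \sqrt{13069515030}}{2795}$ ($K = \sqrt{-1673 + \frac{1}{2795}} = \sqrt{- \frac{4676034}{2795}} = \frac{i \sqrt{13069515030}}{2795} \approx 40.902 i$)
$\left(-281 + K\right) \left(\left(-834 - 462\right) - 2632\right) = \left(-281 + \frac{i \sqrt{13069515030}}{2795}\right) \left(\left(-834 - 462\right) - 2632\right) = \left(-281 + \frac{i \sqrt{13069515030}}{2795}\right) \left(-1296 - 2632\right) = \left(-281 + \frac{i \sqrt{13069515030}}{2795}\right) \left(-3928\right) = 1103768 - \frac{3928 i \sqrt{13069515030}}{2795}$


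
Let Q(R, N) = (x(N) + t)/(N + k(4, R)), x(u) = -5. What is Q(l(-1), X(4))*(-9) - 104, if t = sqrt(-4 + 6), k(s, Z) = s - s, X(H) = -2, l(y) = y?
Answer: -253/2 + 9*sqrt(2)/2 ≈ -120.14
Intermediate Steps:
k(s, Z) = 0
t = sqrt(2) ≈ 1.4142
Q(R, N) = (-5 + sqrt(2))/N (Q(R, N) = (-5 + sqrt(2))/(N + 0) = (-5 + sqrt(2))/N)
Q(l(-1), X(4))*(-9) - 104 = ((-5 + sqrt(2))/(-2))*(-9) - 104 = -(-5 + sqrt(2))/2*(-9) - 104 = (5/2 - sqrt(2)/2)*(-9) - 104 = (-45/2 + 9*sqrt(2)/2) - 104 = -253/2 + 9*sqrt(2)/2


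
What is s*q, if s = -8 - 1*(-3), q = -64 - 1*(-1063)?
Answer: -4995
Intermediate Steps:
q = 999 (q = -64 + 1063 = 999)
s = -5 (s = -8 + 3 = -5)
s*q = -5*999 = -4995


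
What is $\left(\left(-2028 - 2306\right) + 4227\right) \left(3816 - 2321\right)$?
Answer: $-159965$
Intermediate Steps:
$\left(\left(-2028 - 2306\right) + 4227\right) \left(3816 - 2321\right) = \left(\left(-2028 - 2306\right) + 4227\right) 1495 = \left(-4334 + 4227\right) 1495 = \left(-107\right) 1495 = -159965$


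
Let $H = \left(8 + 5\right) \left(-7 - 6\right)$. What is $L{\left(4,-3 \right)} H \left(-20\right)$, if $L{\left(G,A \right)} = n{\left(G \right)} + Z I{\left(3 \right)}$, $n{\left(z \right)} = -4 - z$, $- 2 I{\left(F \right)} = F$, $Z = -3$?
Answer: $-11830$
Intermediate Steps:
$I{\left(F \right)} = - \frac{F}{2}$
$H = -169$ ($H = 13 \left(-13\right) = -169$)
$L{\left(G,A \right)} = \frac{1}{2} - G$ ($L{\left(G,A \right)} = \left(-4 - G\right) - 3 \left(\left(- \frac{1}{2}\right) 3\right) = \left(-4 - G\right) - - \frac{9}{2} = \left(-4 - G\right) + \frac{9}{2} = \frac{1}{2} - G$)
$L{\left(4,-3 \right)} H \left(-20\right) = \left(\frac{1}{2} - 4\right) \left(-169\right) \left(-20\right) = \left(- \frac{7}{2}\right) \left(-169\right) \left(-20\right) = \frac{1183}{2} \left(-20\right) = -11830$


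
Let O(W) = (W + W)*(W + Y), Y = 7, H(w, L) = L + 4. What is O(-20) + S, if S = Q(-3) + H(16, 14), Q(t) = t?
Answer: 535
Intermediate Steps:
H(w, L) = 4 + L
O(W) = 2*W*(7 + W) (O(W) = (W + W)*(W + 7) = (2*W)*(7 + W) = 2*W*(7 + W))
S = 15 (S = -3 + (4 + 14) = -3 + 18 = 15)
O(-20) + S = 2*(-20)*(7 - 20) + 15 = 2*(-20)*(-13) + 15 = 520 + 15 = 535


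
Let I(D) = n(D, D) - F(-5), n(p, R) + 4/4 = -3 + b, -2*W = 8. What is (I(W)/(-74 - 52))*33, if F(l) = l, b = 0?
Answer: -11/42 ≈ -0.26190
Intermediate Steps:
W = -4 (W = -1/2*8 = -4)
n(p, R) = -4 (n(p, R) = -1 + (-3 + 0) = -1 - 3 = -4)
I(D) = 1 (I(D) = -4 - 1*(-5) = -4 + 5 = 1)
(I(W)/(-74 - 52))*33 = (1/(-74 - 52))*33 = (1/(-126))*33 = (1*(-1/126))*33 = -1/126*33 = -11/42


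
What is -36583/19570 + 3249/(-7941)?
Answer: -118029511/51801790 ≈ -2.2785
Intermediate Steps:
-36583/19570 + 3249/(-7941) = -36583*1/19570 + 3249*(-1/7941) = -36583/19570 - 1083/2647 = -118029511/51801790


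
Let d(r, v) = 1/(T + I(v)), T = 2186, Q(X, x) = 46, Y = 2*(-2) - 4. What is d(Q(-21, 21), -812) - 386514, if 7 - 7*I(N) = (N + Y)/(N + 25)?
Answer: -4656474457073/12047363 ≈ -3.8651e+5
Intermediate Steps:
Y = -8 (Y = -4 - 4 = -8)
I(N) = 1 - (-8 + N)/(7*(25 + N)) (I(N) = 1 - (N - 8)/(7*(N + 25)) = 1 - (-8 + N)/(7*(25 + N)))
d(r, v) = 1/(2186 + 3*(61 + 2*v)/(7*(25 + v)))
d(Q(-21, 21), -812) - 386514 = 7*(25 - 812)/(382733 + 15308*(-812)) - 386514 = 7*(-787)/(382733 - 12430096) - 386514 = 7*(-787)/(-12047363) - 386514 = 7*(-1/12047363)*(-787) - 386514 = 5509/12047363 - 386514 = -4656474457073/12047363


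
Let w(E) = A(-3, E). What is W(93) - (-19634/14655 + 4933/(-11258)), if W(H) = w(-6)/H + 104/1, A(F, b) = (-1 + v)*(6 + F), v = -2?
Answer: 540513187087/5114565690 ≈ 105.68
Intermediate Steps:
A(F, b) = -18 - 3*F (A(F, b) = (-1 - 2)*(6 + F) = -3*(6 + F) = -18 - 3*F)
w(E) = -9 (w(E) = -18 - 3*(-3) = -18 + 9 = -9)
W(H) = 104 - 9/H (W(H) = -9/H + 104/1 = -9/H + 104*1 = -9/H + 104 = 104 - 9/H)
W(93) - (-19634/14655 + 4933/(-11258)) = (104 - 9/93) - (-19634/14655 + 4933/(-11258)) = (104 - 9*1/93) - (-19634*1/14655 + 4933*(-1/11258)) = (104 - 3/31) - (-19634/14655 - 4933/11258) = 3221/31 - 1*(-293332687/164985990) = 3221/31 + 293332687/164985990 = 540513187087/5114565690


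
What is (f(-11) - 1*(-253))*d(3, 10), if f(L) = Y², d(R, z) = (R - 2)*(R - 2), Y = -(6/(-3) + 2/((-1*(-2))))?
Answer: 254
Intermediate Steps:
Y = 1 (Y = -(6*(-⅓) + 2/2) = -(-2 + 2*(½)) = -(-2 + 1) = -1*(-1) = 1)
d(R, z) = (-2 + R)² (d(R, z) = (-2 + R)*(-2 + R) = (-2 + R)²)
f(L) = 1 (f(L) = 1² = 1)
(f(-11) - 1*(-253))*d(3, 10) = (1 - 1*(-253))*(-2 + 3)² = (1 + 253)*1² = 254*1 = 254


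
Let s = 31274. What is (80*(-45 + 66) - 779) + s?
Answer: 32175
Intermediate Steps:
(80*(-45 + 66) - 779) + s = (80*(-45 + 66) - 779) + 31274 = (80*21 - 779) + 31274 = (1680 - 779) + 31274 = 901 + 31274 = 32175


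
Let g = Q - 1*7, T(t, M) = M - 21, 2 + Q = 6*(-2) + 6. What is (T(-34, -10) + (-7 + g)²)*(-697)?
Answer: -315741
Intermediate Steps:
Q = -8 (Q = -2 + (6*(-2) + 6) = -2 + (-12 + 6) = -2 - 6 = -8)
T(t, M) = -21 + M
g = -15 (g = -8 - 1*7 = -8 - 7 = -15)
(T(-34, -10) + (-7 + g)²)*(-697) = ((-21 - 10) + (-7 - 15)²)*(-697) = (-31 + (-22)²)*(-697) = (-31 + 484)*(-697) = 453*(-697) = -315741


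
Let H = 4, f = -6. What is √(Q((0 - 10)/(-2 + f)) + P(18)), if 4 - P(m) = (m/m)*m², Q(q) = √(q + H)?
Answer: √(-1280 + 2*√21)/2 ≈ 17.824*I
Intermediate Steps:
Q(q) = √(4 + q) (Q(q) = √(q + 4) = √(4 + q))
P(m) = 4 - m² (P(m) = 4 - m/m*m² = 4 - m²)
√(Q((0 - 10)/(-2 + f)) + P(18)) = √(√(4 + (0 - 10)/(-2 - 6)) + (4 - 1*18²)) = √(√(4 - 10/(-8)) + (4 - 1*324)) = √(√(4 - 10*(-⅛)) + (4 - 324)) = √(√(4 + 5/4) - 320) = √(√(21/4) - 320) = √(√21/2 - 320) = √(-320 + √21/2)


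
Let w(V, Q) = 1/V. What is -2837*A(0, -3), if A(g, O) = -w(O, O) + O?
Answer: 22696/3 ≈ 7565.3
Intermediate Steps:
A(g, O) = O - 1/O (A(g, O) = -1/O + O = O - 1/O)
-2837*A(0, -3) = -2837*(-3 - 1/(-3)) = -2837*(-3 - 1*(-1/3)) = -2837*(-3 + 1/3) = -2837*(-8/3) = 22696/3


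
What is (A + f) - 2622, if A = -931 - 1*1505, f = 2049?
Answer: -3009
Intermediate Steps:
A = -2436 (A = -931 - 1505 = -2436)
(A + f) - 2622 = (-2436 + 2049) - 2622 = -387 - 2622 = -3009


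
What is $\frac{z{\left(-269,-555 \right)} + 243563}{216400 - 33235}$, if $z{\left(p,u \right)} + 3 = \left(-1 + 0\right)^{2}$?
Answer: $\frac{81187}{61055} \approx 1.3297$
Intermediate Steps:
$z{\left(p,u \right)} = -2$ ($z{\left(p,u \right)} = -3 + \left(-1 + 0\right)^{2} = -3 + \left(-1\right)^{2} = -3 + 1 = -2$)
$\frac{z{\left(-269,-555 \right)} + 243563}{216400 - 33235} = \frac{-2 + 243563}{216400 - 33235} = \frac{243561}{183165} = 243561 \cdot \frac{1}{183165} = \frac{81187}{61055}$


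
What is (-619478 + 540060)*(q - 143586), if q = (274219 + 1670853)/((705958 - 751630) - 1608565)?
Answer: 18863936674888772/1654237 ≈ 1.1403e+10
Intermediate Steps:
q = -1945072/1654237 (q = 1945072/(-45672 - 1608565) = 1945072/(-1654237) = 1945072*(-1/1654237) = -1945072/1654237 ≈ -1.1758)
(-619478 + 540060)*(q - 143586) = (-619478 + 540060)*(-1945072/1654237 - 143586) = -79418*(-237527218954/1654237) = 18863936674888772/1654237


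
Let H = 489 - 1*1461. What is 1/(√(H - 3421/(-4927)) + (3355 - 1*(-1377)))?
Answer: 23314564/110329302471 - I*√23578764521/110329302471 ≈ 0.00021132 - 1.3918e-6*I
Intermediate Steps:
H = -972 (H = 489 - 1461 = -972)
1/(√(H - 3421/(-4927)) + (3355 - 1*(-1377))) = 1/(√(-972 - 3421/(-4927)) + (3355 - 1*(-1377))) = 1/(√(-972 - 3421*(-1/4927)) + (3355 + 1377)) = 1/(√(-972 + 3421/4927) + 4732) = 1/(√(-4785623/4927) + 4732) = 1/(I*√23578764521/4927 + 4732) = 1/(4732 + I*√23578764521/4927)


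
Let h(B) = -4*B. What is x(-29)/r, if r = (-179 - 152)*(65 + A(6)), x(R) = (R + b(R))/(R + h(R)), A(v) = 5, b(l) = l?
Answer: 1/34755 ≈ 2.8773e-5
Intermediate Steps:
x(R) = -⅔ (x(R) = (R + R)/(R - 4*R) = (2*R)/((-3*R)) = (2*R)*(-1/(3*R)) = -⅔)
r = -23170 (r = (-179 - 152)*(65 + 5) = -331*70 = -23170)
x(-29)/r = -⅔/(-23170) = -⅔*(-1/23170) = 1/34755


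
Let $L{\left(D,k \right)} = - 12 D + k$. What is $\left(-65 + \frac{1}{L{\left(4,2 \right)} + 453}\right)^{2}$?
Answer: $\frac{699814116}{165649} \approx 4224.7$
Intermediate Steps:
$L{\left(D,k \right)} = k - 12 D$
$\left(-65 + \frac{1}{L{\left(4,2 \right)} + 453}\right)^{2} = \left(-65 + \frac{1}{\left(2 - 48\right) + 453}\right)^{2} = \left(-65 + \frac{1}{-46 + 453}\right)^{2} = \left(-65 + \frac{1}{407}\right)^{2} = \left(- \frac{26454}{407}\right)^{2} = \frac{699814116}{165649}$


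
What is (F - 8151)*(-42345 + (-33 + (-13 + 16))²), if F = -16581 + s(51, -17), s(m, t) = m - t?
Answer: 1022199480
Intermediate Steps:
F = -16513 (F = -16581 + (51 - 1*(-17)) = -16581 + (51 + 17) = -16581 + 68 = -16513)
(F - 8151)*(-42345 + (-33 + (-13 + 16))²) = (-16513 - 8151)*(-42345 + (-33 + (-13 + 16))²) = -24664*(-42345 + (-33 + 3)²) = -24664*(-42345 + (-30)²) = -24664*(-42345 + 900) = -24664*(-41445) = 1022199480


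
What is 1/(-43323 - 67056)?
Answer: -1/110379 ≈ -9.0597e-6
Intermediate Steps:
1/(-43323 - 67056) = 1/(-110379) = -1/110379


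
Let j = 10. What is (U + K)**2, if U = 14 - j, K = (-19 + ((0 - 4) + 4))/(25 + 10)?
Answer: 14641/1225 ≈ 11.952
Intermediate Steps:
K = -19/35 (K = (-19 + (-4 + 4))/35 = (-19 + 0)*(1/35) = -19*1/35 = -19/35 ≈ -0.54286)
U = 4 (U = 14 - 1*10 = 14 - 10 = 4)
(U + K)**2 = (4 - 19/35)**2 = (121/35)**2 = 14641/1225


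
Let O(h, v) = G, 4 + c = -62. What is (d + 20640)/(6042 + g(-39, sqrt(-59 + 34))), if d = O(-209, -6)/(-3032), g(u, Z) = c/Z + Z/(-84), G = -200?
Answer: 8337379931748000/2440626299776219 - 18132595578300*I/2440626299776219 ≈ 3.4161 - 0.0074295*I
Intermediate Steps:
c = -66 (c = -4 - 62 = -66)
g(u, Z) = -66/Z - Z/84 (g(u, Z) = -66/Z + Z/(-84) = -66/Z + Z*(-1/84) = -66/Z - Z/84)
O(h, v) = -200
d = 25/379 (d = -200/(-3032) = -200*(-1/3032) = 25/379 ≈ 0.065963)
(d + 20640)/(6042 + g(-39, sqrt(-59 + 34))) = (25/379 + 20640)/(6042 + (-66/sqrt(-59 + 34) - sqrt(-59 + 34)/84)) = 7822585/(379*(6042 + (-66*(-I/5) - 5*I/84))) = 7822585/(379*(6042 + (-(-66)*I/5 - 5*I/84))) = 7822585/(379*(6042 + (66*I/5 - 5*I/84))) = 7822585/(379*(6042 + 5519*I/420)) = 7822585*(176400*(6042 - 5519*I/420)/6439647228961)/379 = 1379903994000*(6042 - 5519*I/420)/2440626299776219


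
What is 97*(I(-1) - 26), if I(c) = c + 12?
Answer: -1455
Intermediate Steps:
I(c) = 12 + c
97*(I(-1) - 26) = 97*((12 - 1) - 26) = 97*(11 - 26) = 97*(-15) = -1455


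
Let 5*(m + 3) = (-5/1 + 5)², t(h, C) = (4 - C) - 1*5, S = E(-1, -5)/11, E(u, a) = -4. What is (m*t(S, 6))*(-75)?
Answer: -1575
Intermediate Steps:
S = -4/11 ≈ -0.36364
t(h, C) = -1 - C (t(h, C) = (4 - C) - 5 = -1 - C)
m = -3 (m = -3 + (-5/1 + 5)²/5 = -3 + (-5*1 + 5)²/5 = -3 + (-5 + 5)²/5 = -3 + (⅕)*0² = -3 + (⅕)*0 = -3 + 0 = -3)
(m*t(S, 6))*(-75) = -3*(-1 - 1*6)*(-75) = -3*(-1 - 6)*(-75) = -3*(-7)*(-75) = 21*(-75) = -1575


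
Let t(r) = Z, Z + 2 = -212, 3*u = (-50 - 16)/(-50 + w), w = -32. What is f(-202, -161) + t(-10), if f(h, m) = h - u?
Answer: -17067/41 ≈ -416.27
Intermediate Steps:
u = 11/41 (u = ((-50 - 16)/(-50 - 32))/3 = (-66/(-82))/3 = (-66*(-1/82))/3 = (1/3)*(33/41) = 11/41 ≈ 0.26829)
Z = -214 (Z = -2 - 212 = -214)
f(h, m) = -11/41 + h (f(h, m) = h - 1*11/41 = h - 11/41 = -11/41 + h)
t(r) = -214
f(-202, -161) + t(-10) = (-11/41 - 202) - 214 = -8293/41 - 214 = -17067/41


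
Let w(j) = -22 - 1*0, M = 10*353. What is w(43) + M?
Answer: 3508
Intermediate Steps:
M = 3530
w(j) = -22 (w(j) = -22 + 0 = -22)
w(43) + M = -22 + 3530 = 3508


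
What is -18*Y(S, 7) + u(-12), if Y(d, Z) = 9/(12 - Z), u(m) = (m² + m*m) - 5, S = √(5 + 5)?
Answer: 1253/5 ≈ 250.60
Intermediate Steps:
S = √10 ≈ 3.1623
u(m) = -5 + 2*m² (u(m) = (m² + m²) - 5 = 2*m² - 5 = -5 + 2*m²)
-18*Y(S, 7) + u(-12) = -(-162)/(-12 + 7) + (-5 + 2*(-12)²) = -(-162)/(-5) + (-5 + 2*144) = -(-162)*(-1)/5 + (-5 + 288) = -18*9/5 + 283 = -162/5 + 283 = 1253/5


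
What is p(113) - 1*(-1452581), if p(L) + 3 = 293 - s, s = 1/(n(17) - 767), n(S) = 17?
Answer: 1089653251/750 ≈ 1.4529e+6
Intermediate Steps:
s = -1/750 (s = 1/(17 - 767) = 1/(-750) = -1/750 ≈ -0.0013333)
p(L) = 217501/750 (p(L) = -3 + (293 - 1*(-1/750)) = -3 + (293 + 1/750) = -3 + 219751/750 = 217501/750)
p(113) - 1*(-1452581) = 217501/750 - 1*(-1452581) = 217501/750 + 1452581 = 1089653251/750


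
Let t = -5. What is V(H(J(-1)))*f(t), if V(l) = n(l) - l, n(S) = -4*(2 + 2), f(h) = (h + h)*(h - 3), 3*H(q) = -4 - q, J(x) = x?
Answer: -1200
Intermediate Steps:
H(q) = -4/3 - q/3 (H(q) = (-4 - q)/3 = -4/3 - q/3)
f(h) = 2*h*(-3 + h) (f(h) = (2*h)*(-3 + h) = 2*h*(-3 + h))
n(S) = -16 (n(S) = -4*4 = -16)
V(l) = -16 - l
V(H(J(-1)))*f(t) = (-16 - (-4/3 - 1/3*(-1)))*(2*(-5)*(-3 - 5)) = (-16 - (-4/3 + 1/3))*(2*(-5)*(-8)) = (-16 - 1*(-1))*80 = (-16 + 1)*80 = -15*80 = -1200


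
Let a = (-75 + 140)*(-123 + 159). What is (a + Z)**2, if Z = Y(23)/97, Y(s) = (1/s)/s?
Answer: 14417386284801241/2633023969 ≈ 5.4756e+6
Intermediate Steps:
Y(s) = s**(-2) (Y(s) = 1/(s*s) = s**(-2))
a = 2340 (a = 65*36 = 2340)
Z = 1/51313 (Z = 1/(23**2*97) = (1/529)*(1/97) = 1/51313 ≈ 1.9488e-5)
(a + Z)**2 = (2340 + 1/51313)**2 = (120072421/51313)**2 = 14417386284801241/2633023969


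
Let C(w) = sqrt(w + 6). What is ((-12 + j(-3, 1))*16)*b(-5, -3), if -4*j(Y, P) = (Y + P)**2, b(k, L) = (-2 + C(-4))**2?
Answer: -1248 + 832*sqrt(2) ≈ -71.374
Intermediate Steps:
C(w) = sqrt(6 + w)
b(k, L) = (-2 + sqrt(2))**2 (b(k, L) = (-2 + sqrt(6 - 4))**2 = (-2 + sqrt(2))**2)
j(Y, P) = -(P + Y)**2/4 (j(Y, P) = -(Y + P)**2/4 = -(P + Y)**2/4)
((-12 + j(-3, 1))*16)*b(-5, -3) = ((-12 - (1 - 3)**2/4)*16)*(2 - sqrt(2))**2 = ((-12 - 1/4*(-2)**2)*16)*(2 - sqrt(2))**2 = ((-12 - 1/4*4)*16)*(2 - sqrt(2))**2 = ((-12 - 1)*16)*(2 - sqrt(2))**2 = (-13*16)*(2 - sqrt(2))**2 = -208*(2 - sqrt(2))**2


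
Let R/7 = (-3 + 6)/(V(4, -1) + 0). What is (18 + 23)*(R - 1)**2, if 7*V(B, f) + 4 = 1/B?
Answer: 1656441/25 ≈ 66258.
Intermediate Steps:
V(B, f) = -4/7 + 1/(7*B)
R = -196/5 (R = 7*((-3 + 6)/((1/7)*(1 - 4*4)/4 + 0)) = 7*(3/((1/7)*(1/4)*(1 - 16) + 0)) = 7*(3/((1/7)*(1/4)*(-15) + 0)) = 7*(3/(-15/28 + 0)) = 7*(3/(-15/28)) = 7*(3*(-28/15)) = 7*(-28/5) = -196/5 ≈ -39.200)
(18 + 23)*(R - 1)**2 = (18 + 23)*(-196/5 - 1)**2 = 41*(-201/5)**2 = 41*(40401/25) = 1656441/25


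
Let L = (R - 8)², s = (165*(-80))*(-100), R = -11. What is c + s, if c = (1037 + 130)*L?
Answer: 1741287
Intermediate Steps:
s = 1320000 (s = -13200*(-100) = 1320000)
L = 361 (L = (-11 - 8)² = (-19)² = 361)
c = 421287 (c = (1037 + 130)*361 = 1167*361 = 421287)
c + s = 421287 + 1320000 = 1741287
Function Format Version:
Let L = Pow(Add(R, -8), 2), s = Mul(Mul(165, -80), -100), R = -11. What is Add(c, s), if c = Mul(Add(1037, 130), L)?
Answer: 1741287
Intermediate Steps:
s = 1320000 (s = Mul(-13200, -100) = 1320000)
L = 361 (L = Pow(Add(-11, -8), 2) = Pow(-19, 2) = 361)
c = 421287 (c = Mul(Add(1037, 130), 361) = Mul(1167, 361) = 421287)
Add(c, s) = Add(421287, 1320000) = 1741287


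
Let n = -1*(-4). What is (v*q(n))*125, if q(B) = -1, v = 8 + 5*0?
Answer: -1000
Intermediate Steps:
n = 4
v = 8 (v = 8 + 0 = 8)
(v*q(n))*125 = (8*(-1))*125 = -8*125 = -1000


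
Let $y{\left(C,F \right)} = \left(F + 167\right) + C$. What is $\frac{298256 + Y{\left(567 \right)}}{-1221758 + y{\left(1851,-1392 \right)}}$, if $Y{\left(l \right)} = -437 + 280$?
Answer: $- \frac{298099}{1221132} \approx -0.24412$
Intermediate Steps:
$y{\left(C,F \right)} = 167 + C + F$ ($y{\left(C,F \right)} = \left(167 + F\right) + C = 167 + C + F$)
$Y{\left(l \right)} = -157$
$\frac{298256 + Y{\left(567 \right)}}{-1221758 + y{\left(1851,-1392 \right)}} = \frac{298256 - 157}{-1221758 + \left(167 + 1851 - 1392\right)} = \frac{298099}{-1221758 + 626} = \frac{298099}{-1221132} = 298099 \left(- \frac{1}{1221132}\right) = - \frac{298099}{1221132}$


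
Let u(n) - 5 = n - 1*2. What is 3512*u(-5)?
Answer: -7024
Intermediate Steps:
u(n) = 3 + n (u(n) = 5 + (n - 1*2) = 5 + (n - 2) = 5 + (-2 + n) = 3 + n)
3512*u(-5) = 3512*(3 - 5) = 3512*(-2) = -7024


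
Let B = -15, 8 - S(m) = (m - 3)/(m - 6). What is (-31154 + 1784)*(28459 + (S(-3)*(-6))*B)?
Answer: -855225030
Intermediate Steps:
S(m) = 8 - (-3 + m)/(-6 + m) (S(m) = 8 - (m - 3)/(m - 6) = 8 - (-3 + m)/(-6 + m))
(-31154 + 1784)*(28459 + (S(-3)*(-6))*B) = (-31154 + 1784)*(28459 + (((-45 + 7*(-3))/(-6 - 3))*(-6))*(-15)) = -29370*(28459 + (((-45 - 21)/(-9))*(-6))*(-15)) = -29370*(28459 + (-⅑*(-66)*(-6))*(-15)) = -29370*(28459 + ((22/3)*(-6))*(-15)) = -29370*(28459 - 44*(-15)) = -29370*(28459 + 660) = -29370*29119 = -855225030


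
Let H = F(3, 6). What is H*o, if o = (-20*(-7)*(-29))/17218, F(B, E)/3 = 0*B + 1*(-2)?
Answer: 12180/8609 ≈ 1.4148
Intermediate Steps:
F(B, E) = -6 (F(B, E) = 3*(0*B + 1*(-2)) = 3*(0 - 2) = 3*(-2) = -6)
o = -2030/8609 (o = (140*(-29))*(1/17218) = -4060*1/17218 = -2030/8609 ≈ -0.23580)
H = -6
H*o = -6*(-2030/8609) = 12180/8609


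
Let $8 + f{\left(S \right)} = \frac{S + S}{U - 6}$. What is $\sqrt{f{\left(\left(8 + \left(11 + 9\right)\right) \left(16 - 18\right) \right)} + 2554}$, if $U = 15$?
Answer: $\frac{\sqrt{22802}}{3} \approx 50.334$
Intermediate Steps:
$f{\left(S \right)} = -8 + \frac{2 S}{9}$ ($f{\left(S \right)} = -8 + \frac{S + S}{15 - 6} = -8 + \frac{2 S}{9}$)
$\sqrt{f{\left(\left(8 + \left(11 + 9\right)\right) \left(16 - 18\right) \right)} + 2554} = \sqrt{\left(-8 + \frac{2 \left(8 + \left(11 + 9\right)\right) \left(16 - 18\right)}{9}\right) + 2554} = \sqrt{\left(-8 + \frac{2 \left(8 + 20\right) \left(-2\right)}{9}\right) + 2554} = \sqrt{\left(-8 + \frac{2 \cdot 28 \left(-2\right)}{9}\right) + 2554} = \sqrt{\left(-8 + \frac{2}{9} \left(-56\right)\right) + 2554} = \sqrt{\left(-8 - \frac{112}{9}\right) + 2554} = \sqrt{- \frac{184}{9} + 2554} = \sqrt{\frac{22802}{9}} = \frac{\sqrt{22802}}{3}$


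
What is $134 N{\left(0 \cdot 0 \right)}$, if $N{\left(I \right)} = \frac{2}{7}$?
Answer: $\frac{268}{7} \approx 38.286$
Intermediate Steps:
$N{\left(I \right)} = \frac{2}{7}$ ($N{\left(I \right)} = 2 \cdot \frac{1}{7} = \frac{2}{7}$)
$134 N{\left(0 \cdot 0 \right)} = 134 \cdot \frac{2}{7} = \frac{268}{7}$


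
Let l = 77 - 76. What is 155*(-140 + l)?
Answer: -21545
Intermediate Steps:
l = 1
155*(-140 + l) = 155*(-140 + 1) = 155*(-139) = -21545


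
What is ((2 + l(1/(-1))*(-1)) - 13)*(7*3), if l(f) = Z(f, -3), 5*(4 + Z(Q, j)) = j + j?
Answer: -609/5 ≈ -121.80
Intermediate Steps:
Z(Q, j) = -4 + 2*j/5 (Z(Q, j) = -4 + (j + j)/5 = -4 + (2*j)/5 = -4 + 2*j/5)
l(f) = -26/5 (l(f) = -4 + (2/5)*(-3) = -4 - 6/5 = -26/5)
((2 + l(1/(-1))*(-1)) - 13)*(7*3) = ((2 - 26/5*(-1)) - 13)*(7*3) = ((2 + 26/5) - 13)*21 = (36/5 - 13)*21 = -29/5*21 = -609/5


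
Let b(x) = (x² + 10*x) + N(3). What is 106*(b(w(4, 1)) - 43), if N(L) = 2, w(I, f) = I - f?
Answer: -212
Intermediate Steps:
b(x) = 2 + x² + 10*x (b(x) = (x² + 10*x) + 2 = 2 + x² + 10*x)
106*(b(w(4, 1)) - 43) = 106*((2 + (4 - 1*1)² + 10*(4 - 1*1)) - 43) = 106*((2 + (4 - 1)² + 10*(4 - 1)) - 43) = 106*((2 + 3² + 10*3) - 43) = 106*((2 + 9 + 30) - 43) = 106*(41 - 43) = 106*(-2) = -212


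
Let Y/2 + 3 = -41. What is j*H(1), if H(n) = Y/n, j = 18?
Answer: -1584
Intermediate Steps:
Y = -88 (Y = -6 + 2*(-41) = -6 - 82 = -88)
H(n) = -88/n
j*H(1) = 18*(-88/1) = 18*(-88*1) = 18*(-88) = -1584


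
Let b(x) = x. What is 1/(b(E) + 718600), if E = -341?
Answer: 1/718259 ≈ 1.3923e-6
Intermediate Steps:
1/(b(E) + 718600) = 1/(-341 + 718600) = 1/718259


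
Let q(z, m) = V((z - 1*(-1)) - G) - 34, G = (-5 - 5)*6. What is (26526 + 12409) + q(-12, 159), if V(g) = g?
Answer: 38950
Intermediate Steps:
G = -60 (G = -10*6 = -60)
q(z, m) = 27 + z (q(z, m) = ((z - 1*(-1)) - 1*(-60)) - 34 = ((z + 1) + 60) - 34 = ((1 + z) + 60) - 34 = (61 + z) - 34 = 27 + z)
(26526 + 12409) + q(-12, 159) = (26526 + 12409) + (27 - 12) = 38935 + 15 = 38950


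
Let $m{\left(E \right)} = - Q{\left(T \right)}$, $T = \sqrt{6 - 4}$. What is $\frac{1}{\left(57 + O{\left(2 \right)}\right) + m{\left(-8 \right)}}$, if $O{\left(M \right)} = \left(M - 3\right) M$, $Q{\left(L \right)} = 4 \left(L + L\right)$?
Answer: $\frac{55}{2897} + \frac{8 \sqrt{2}}{2897} \approx 0.02289$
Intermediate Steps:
$T = \sqrt{2} \approx 1.4142$
$Q{\left(L \right)} = 8 L$ ($Q{\left(L \right)} = 4 \cdot 2 L = 8 L$)
$O{\left(M \right)} = M \left(-3 + M\right)$ ($O{\left(M \right)} = \left(-3 + M\right) M = M \left(-3 + M\right)$)
$m{\left(E \right)} = - 8 \sqrt{2}$
$\frac{1}{\left(57 + O{\left(2 \right)}\right) + m{\left(-8 \right)}} = \frac{1}{\left(57 + 2 \left(-3 + 2\right)\right) - 8 \sqrt{2}} = \frac{1}{\left(57 + 2 \left(-1\right)\right) - 8 \sqrt{2}} = \frac{1}{\left(57 - 2\right) - 8 \sqrt{2}} = \frac{1}{55 - 8 \sqrt{2}}$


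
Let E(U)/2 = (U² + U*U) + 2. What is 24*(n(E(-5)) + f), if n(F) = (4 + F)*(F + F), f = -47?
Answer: 538008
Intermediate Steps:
E(U) = 4 + 4*U² (E(U) = 2*((U² + U*U) + 2) = 2*((U² + U²) + 2) = 2*(2*U² + 2) = 2*(2 + 2*U²) = 4 + 4*U²)
n(F) = 2*F*(4 + F) (n(F) = (4 + F)*(2*F) = 2*F*(4 + F))
24*(n(E(-5)) + f) = 24*(2*(4 + 4*(-5)²)*(4 + (4 + 4*(-5)²)) - 47) = 24*(2*(4 + 4*25)*(4 + (4 + 4*25)) - 47) = 24*(2*(4 + 100)*(4 + (4 + 100)) - 47) = 24*(2*104*(4 + 104) - 47) = 24*(2*104*108 - 47) = 24*(22464 - 47) = 24*22417 = 538008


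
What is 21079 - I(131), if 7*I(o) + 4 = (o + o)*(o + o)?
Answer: 78913/7 ≈ 11273.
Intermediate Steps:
I(o) = -4/7 + 4*o**2/7 (I(o) = -4/7 + ((o + o)*(o + o))/7 = -4/7 + ((2*o)*(2*o))/7 = -4/7 + (4*o**2)/7 = -4/7 + 4*o**2/7)
21079 - I(131) = 21079 - (-4/7 + (4/7)*131**2) = 21079 - (-4/7 + (4/7)*17161) = 21079 - (-4/7 + 68644/7) = 21079 - 1*68640/7 = 21079 - 68640/7 = 78913/7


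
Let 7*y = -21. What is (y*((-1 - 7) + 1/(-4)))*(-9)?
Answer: -891/4 ≈ -222.75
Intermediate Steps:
y = -3 (y = (1/7)*(-21) = -3)
(y*((-1 - 7) + 1/(-4)))*(-9) = -3*((-1 - 7) + 1/(-4))*(-9) = -3*(-8 - 1/4)*(-9) = -3*(-33/4)*(-9) = (99/4)*(-9) = -891/4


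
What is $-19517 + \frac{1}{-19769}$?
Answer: $- \frac{385831574}{19769} \approx -19517.0$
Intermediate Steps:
$-19517 + \frac{1}{-19769} = -19517 - \frac{1}{19769} = - \frac{385831574}{19769}$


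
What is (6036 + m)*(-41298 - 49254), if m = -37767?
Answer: 2873305512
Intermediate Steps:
(6036 + m)*(-41298 - 49254) = (6036 - 37767)*(-41298 - 49254) = -31731*(-90552) = 2873305512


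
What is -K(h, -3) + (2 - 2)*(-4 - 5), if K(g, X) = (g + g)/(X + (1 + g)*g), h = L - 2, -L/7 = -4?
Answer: -52/699 ≈ -0.074392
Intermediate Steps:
L = 28 (L = -7*(-4) = 28)
h = 26 (h = 28 - 2 = 26)
K(g, X) = 2*g/(X + g*(1 + g)) (K(g, X) = (2*g)/(X + g*(1 + g)) = 2*g/(X + g*(1 + g)))
-K(h, -3) + (2 - 2)*(-4 - 5) = -2*26/(-3 + 26 + 26²) + (2 - 2)*(-4 - 5) = -2*26/(-3 + 26 + 676) + 0*(-9) = -2*26/699 + 0 = -1*52/699 + 0 = -52/699 + 0 = -52/699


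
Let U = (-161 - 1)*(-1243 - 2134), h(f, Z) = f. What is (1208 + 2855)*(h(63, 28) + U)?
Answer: 2223017631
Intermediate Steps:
U = 547074 (U = -162*(-3377) = 547074)
(1208 + 2855)*(h(63, 28) + U) = (1208 + 2855)*(63 + 547074) = 4063*547137 = 2223017631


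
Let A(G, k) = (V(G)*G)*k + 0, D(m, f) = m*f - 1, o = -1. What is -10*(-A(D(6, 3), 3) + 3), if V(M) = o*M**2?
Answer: -147420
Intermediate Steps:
D(m, f) = -1 + f*m (D(m, f) = f*m - 1 = -1 + f*m)
V(M) = -M**2
A(G, k) = -k*G**3 (A(G, k) = ((-G**2)*G)*k + 0 = (-G**3)*k + 0 = -k*G**3 + 0 = -k*G**3)
-10*(-A(D(6, 3), 3) + 3) = -10*(-(-1)*3*(-1 + 3*6)**3 + 3) = -10*(-(-1)*3*(-1 + 18)**3 + 3) = -10*(-(-1)*3*17**3 + 3) = -10*(-(-1)*3*4913 + 3) = -10*(-1*(-14739) + 3) = -10*(14739 + 3) = -10*14742 = -147420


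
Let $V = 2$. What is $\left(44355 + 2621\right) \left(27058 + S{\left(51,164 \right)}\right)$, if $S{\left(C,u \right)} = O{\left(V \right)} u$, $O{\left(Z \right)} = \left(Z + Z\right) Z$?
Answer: $1332709120$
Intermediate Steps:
$O{\left(Z \right)} = 2 Z^{2}$ ($O{\left(Z \right)} = 2 Z Z = 2 Z^{2}$)
$S{\left(C,u \right)} = 8 u$ ($S{\left(C,u \right)} = 2 \cdot 2^{2} u = 2 \cdot 4 u = 8 u$)
$\left(44355 + 2621\right) \left(27058 + S{\left(51,164 \right)}\right) = \left(44355 + 2621\right) \left(27058 + 8 \cdot 164\right) = 46976 \left(27058 + 1312\right) = 46976 \cdot 28370 = 1332709120$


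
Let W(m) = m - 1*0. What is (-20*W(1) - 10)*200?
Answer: -6000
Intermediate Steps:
W(m) = m (W(m) = m + 0 = m)
(-20*W(1) - 10)*200 = (-20*1 - 10)*200 = (-20 - 10)*200 = -30*200 = -6000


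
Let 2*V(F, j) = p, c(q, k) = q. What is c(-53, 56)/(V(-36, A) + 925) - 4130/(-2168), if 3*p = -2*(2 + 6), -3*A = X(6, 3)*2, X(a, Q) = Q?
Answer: 5541499/2999428 ≈ 1.8475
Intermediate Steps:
A = -2 ≈ -2.0000
p = -16/3 (p = (-2*(2 + 6))/3 = (-2*8)/3 = (⅓)*(-16) = -16/3 ≈ -5.3333)
V(F, j) = -8/3 (V(F, j) = (½)*(-16/3) = -8/3)
c(-53, 56)/(V(-36, A) + 925) - 4130/(-2168) = -53/(-8/3 + 925) - 4130/(-2168) = -53/2767/3 - 4130*(-1/2168) = -53*3/2767 + 2065/1084 = -159/2767 + 2065/1084 = 5541499/2999428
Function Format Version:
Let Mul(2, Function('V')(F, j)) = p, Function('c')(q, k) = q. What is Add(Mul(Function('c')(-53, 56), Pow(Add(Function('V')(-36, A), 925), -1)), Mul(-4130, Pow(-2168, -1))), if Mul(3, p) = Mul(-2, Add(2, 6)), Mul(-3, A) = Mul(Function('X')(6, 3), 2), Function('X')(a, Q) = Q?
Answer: Rational(5541499, 2999428) ≈ 1.8475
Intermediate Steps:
A = -2 (A = Mul(Rational(-1, 3), Mul(3, 2)) = Mul(Rational(-1, 3), 6) = -2)
p = Rational(-16, 3) (p = Mul(Rational(1, 3), Mul(-2, Add(2, 6))) = Mul(Rational(1, 3), Mul(-2, 8)) = Mul(Rational(1, 3), -16) = Rational(-16, 3) ≈ -5.3333)
Function('V')(F, j) = Rational(-8, 3) (Function('V')(F, j) = Mul(Rational(1, 2), Rational(-16, 3)) = Rational(-8, 3))
Add(Mul(Function('c')(-53, 56), Pow(Add(Function('V')(-36, A), 925), -1)), Mul(-4130, Pow(-2168, -1))) = Add(Mul(-53, Pow(Add(Rational(-8, 3), 925), -1)), Mul(-4130, Pow(-2168, -1))) = Add(Mul(-53, Pow(Rational(2767, 3), -1)), Mul(-4130, Rational(-1, 2168))) = Add(Mul(-53, Rational(3, 2767)), Rational(2065, 1084)) = Add(Rational(-159, 2767), Rational(2065, 1084)) = Rational(5541499, 2999428)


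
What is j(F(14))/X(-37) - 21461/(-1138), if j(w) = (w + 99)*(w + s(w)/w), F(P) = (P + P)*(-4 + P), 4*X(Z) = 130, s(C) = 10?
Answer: 850342123/258895 ≈ 3284.5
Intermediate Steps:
X(Z) = 65/2 (X(Z) = (¼)*130 = 65/2)
F(P) = 2*P*(-4 + P) (F(P) = (2*P)*(-4 + P) = 2*P*(-4 + P))
j(w) = (99 + w)*(w + 10/w) (j(w) = (w + 99)*(w + 10/w) = (99 + w)*(w + 10/w))
j(F(14))/X(-37) - 21461/(-1138) = (10 + (2*14*(-4 + 14))² + 99*(2*14*(-4 + 14)) + 990/((2*14*(-4 + 14))))/(65/2) - 21461/(-1138) = (10 + (2*14*10)² + 99*(2*14*10) + 990/((2*14*10)))*(2/65) - 21461*(-1/1138) = (10 + 280² + 99*280 + 990/280)*(2/65) + 21461/1138 = (10 + 78400 + 27720 + 990*(1/280))*(2/65) + 21461/1138 = (10 + 78400 + 27720 + 99/28)*(2/65) + 21461/1138 = (2971739/28)*(2/65) + 21461/1138 = 2971739/910 + 21461/1138 = 850342123/258895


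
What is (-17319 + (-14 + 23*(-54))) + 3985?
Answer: -14590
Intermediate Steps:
(-17319 + (-14 + 23*(-54))) + 3985 = (-17319 + (-14 - 1242)) + 3985 = (-17319 - 1256) + 3985 = -18575 + 3985 = -14590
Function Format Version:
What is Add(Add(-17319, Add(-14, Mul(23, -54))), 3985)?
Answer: -14590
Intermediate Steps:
Add(Add(-17319, Add(-14, Mul(23, -54))), 3985) = Add(Add(-17319, Add(-14, -1242)), 3985) = Add(Add(-17319, -1256), 3985) = Add(-18575, 3985) = -14590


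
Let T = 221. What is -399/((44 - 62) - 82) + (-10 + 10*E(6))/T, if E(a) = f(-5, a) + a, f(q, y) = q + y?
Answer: 94179/22100 ≈ 4.2615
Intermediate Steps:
E(a) = -5 + 2*a (E(a) = (-5 + a) + a = -5 + 2*a)
-399/((44 - 62) - 82) + (-10 + 10*E(6))/T = -399/((44 - 62) - 82) + (-10 + 10*(-5 + 2*6))/221 = -399/(-18 - 82) + (-10 + 10*(-5 + 12))*(1/221) = -399/(-100) + (-10 + 10*7)*(1/221) = -399*(-1/100) + (-10 + 70)*(1/221) = 399/100 + 60*(1/221) = 399/100 + 60/221 = 94179/22100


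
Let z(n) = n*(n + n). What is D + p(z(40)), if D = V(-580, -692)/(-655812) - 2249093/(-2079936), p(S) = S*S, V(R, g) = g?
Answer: 129331876239529391/12630064704 ≈ 1.0240e+7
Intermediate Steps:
z(n) = 2*n² (z(n) = n*(2*n) = 2*n²)
p(S) = S²
D = 13670569391/12630064704 (D = -692/(-655812) - 2249093/(-2079936) = -692*(-1/655812) - 2249093*(-1/2079936) = 173/163953 + 2249093/2079936 = 13670569391/12630064704 ≈ 1.0824)
D + p(z(40)) = 13670569391/12630064704 + (2*40²)² = 13670569391/12630064704 + (2*1600)² = 13670569391/12630064704 + 3200² = 13670569391/12630064704 + 10240000 = 129331876239529391/12630064704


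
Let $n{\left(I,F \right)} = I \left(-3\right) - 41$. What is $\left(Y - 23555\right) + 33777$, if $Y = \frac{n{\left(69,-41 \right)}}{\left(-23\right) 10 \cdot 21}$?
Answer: $\frac{24686254}{2415} \approx 10222.0$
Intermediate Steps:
$n{\left(I,F \right)} = -41 - 3 I$ ($n{\left(I,F \right)} = - 3 I - 41 = -41 - 3 I$)
$Y = \frac{124}{2415}$ ($Y = \frac{-41 - 207}{\left(-23\right) 10 \cdot 21} = \frac{-41 - 207}{\left(-230\right) 21} = - \frac{248}{-4830} = \left(-248\right) \left(- \frac{1}{4830}\right) = \frac{124}{2415} \approx 0.051346$)
$\left(Y - 23555\right) + 33777 = \left(\frac{124}{2415} - 23555\right) + 33777 = - \frac{56885201}{2415} + 33777 = \frac{24686254}{2415}$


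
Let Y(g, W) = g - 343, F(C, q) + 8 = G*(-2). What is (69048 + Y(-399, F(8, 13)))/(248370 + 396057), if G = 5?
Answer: 9758/92061 ≈ 0.10599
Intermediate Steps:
F(C, q) = -18 (F(C, q) = -8 + 5*(-2) = -8 - 10 = -18)
Y(g, W) = -343 + g
(69048 + Y(-399, F(8, 13)))/(248370 + 396057) = (69048 + (-343 - 399))/(248370 + 396057) = (69048 - 742)/644427 = 68306*(1/644427) = 9758/92061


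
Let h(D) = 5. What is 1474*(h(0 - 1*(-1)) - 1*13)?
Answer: -11792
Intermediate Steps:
1474*(h(0 - 1*(-1)) - 1*13) = 1474*(5 - 1*13) = 1474*(5 - 13) = 1474*(-8) = -11792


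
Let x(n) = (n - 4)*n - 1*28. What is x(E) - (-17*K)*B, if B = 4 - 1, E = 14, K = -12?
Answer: -500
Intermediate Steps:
B = 3
x(n) = -28 + n*(-4 + n) (x(n) = (-4 + n)*n - 28 = n*(-4 + n) - 28 = -28 + n*(-4 + n))
x(E) - (-17*K)*B = (-28 + 14² - 4*14) - (-17*(-12))*3 = (-28 + 196 - 56) - 204*3 = 112 - 1*612 = 112 - 612 = -500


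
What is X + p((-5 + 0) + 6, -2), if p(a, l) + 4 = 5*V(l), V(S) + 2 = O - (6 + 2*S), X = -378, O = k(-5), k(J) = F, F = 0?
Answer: -402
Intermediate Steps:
k(J) = 0
O = 0
V(S) = -8 - 2*S (V(S) = -2 + (0 - (6 + 2*S)) = -2 + (0 + (-6 - 2*S)) = -2 + (-6 - 2*S) = -8 - 2*S)
p(a, l) = -44 - 10*l (p(a, l) = -4 + 5*(-8 - 2*l) = -4 + (-40 - 10*l) = -44 - 10*l)
X + p((-5 + 0) + 6, -2) = -378 + (-44 - 10*(-2)) = -378 + (-44 + 20) = -378 - 24 = -402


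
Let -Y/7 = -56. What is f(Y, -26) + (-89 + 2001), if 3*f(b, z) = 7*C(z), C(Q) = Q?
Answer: 5554/3 ≈ 1851.3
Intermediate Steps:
Y = 392 (Y = -7*(-56) = 392)
f(b, z) = 7*z/3 (f(b, z) = (7*z)/3 = 7*z/3)
f(Y, -26) + (-89 + 2001) = (7/3)*(-26) + (-89 + 2001) = -182/3 + 1912 = 5554/3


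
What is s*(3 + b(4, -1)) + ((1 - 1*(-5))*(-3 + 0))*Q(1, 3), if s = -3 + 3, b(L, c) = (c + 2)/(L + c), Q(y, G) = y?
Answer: -18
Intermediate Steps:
b(L, c) = (2 + c)/(L + c)
s = 0
s*(3 + b(4, -1)) + ((1 - 1*(-5))*(-3 + 0))*Q(1, 3) = 0*(3 + (2 - 1)/(4 - 1)) + ((1 - 1*(-5))*(-3 + 0))*1 = 0*(3 + 1/3) + ((1 + 5)*(-3))*1 = 0*(3 + (1/3)*1) + (6*(-3))*1 = 0*(3 + 1/3) - 18*1 = 0*(10/3) - 18 = 0 - 18 = -18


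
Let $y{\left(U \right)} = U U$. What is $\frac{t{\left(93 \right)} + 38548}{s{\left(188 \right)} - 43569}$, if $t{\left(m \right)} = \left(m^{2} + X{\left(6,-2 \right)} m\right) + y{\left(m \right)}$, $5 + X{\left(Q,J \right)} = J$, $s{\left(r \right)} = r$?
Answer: $- \frac{55195}{43381} \approx -1.2723$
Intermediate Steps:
$y{\left(U \right)} = U^{2}$
$X{\left(Q,J \right)} = -5 + J$
$t{\left(m \right)} = - 7 m + 2 m^{2}$ ($t{\left(m \right)} = \left(m^{2} + \left(-5 - 2\right) m\right) + m^{2} = \left(m^{2} - 7 m\right) + m^{2} = - 7 m + 2 m^{2}$)
$\frac{t{\left(93 \right)} + 38548}{s{\left(188 \right)} - 43569} = \frac{93 \left(-7 + 2 \cdot 93\right) + 38548}{188 - 43569} = \frac{93 \left(-7 + 186\right) + 38548}{-43381} = \left(93 \cdot 179 + 38548\right) \left(- \frac{1}{43381}\right) = \left(16647 + 38548\right) \left(- \frac{1}{43381}\right) = 55195 \left(- \frac{1}{43381}\right) = - \frac{55195}{43381}$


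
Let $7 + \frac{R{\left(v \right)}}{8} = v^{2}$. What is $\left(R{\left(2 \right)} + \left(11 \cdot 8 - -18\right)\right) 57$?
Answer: $4674$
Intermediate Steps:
$R{\left(v \right)} = -56 + 8 v^{2}$
$\left(R{\left(2 \right)} + \left(11 \cdot 8 - -18\right)\right) 57 = \left(\left(-56 + 8 \cdot 2^{2}\right) + \left(11 \cdot 8 - -18\right)\right) 57 = \left(\left(-56 + 8 \cdot 4\right) + \left(88 + 18\right)\right) 57 = \left(\left(-56 + 32\right) + 106\right) 57 = \left(-24 + 106\right) 57 = 82 \cdot 57 = 4674$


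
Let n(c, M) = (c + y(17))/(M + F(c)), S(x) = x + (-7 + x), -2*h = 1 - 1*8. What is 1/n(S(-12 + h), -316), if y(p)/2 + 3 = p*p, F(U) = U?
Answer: -85/137 ≈ -0.62044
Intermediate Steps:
h = 7/2 (h = -(1 - 1*8)/2 = -(1 - 8)/2 = -½*(-7) = 7/2 ≈ 3.5000)
S(x) = -7 + 2*x
y(p) = -6 + 2*p² (y(p) = -6 + 2*(p*p) = -6 + 2*p²)
n(c, M) = (572 + c)/(M + c) (n(c, M) = (c + (-6 + 2*17²))/(M + c) = (c + (-6 + 2*289))/(M + c) = (c + (-6 + 578))/(M + c) = (c + 572)/(M + c) = (572 + c)/(M + c))
1/n(S(-12 + h), -316) = 1/((572 + (-7 + 2*(-12 + 7/2)))/(-316 + (-7 + 2*(-12 + 7/2)))) = 1/((572 + (-7 + 2*(-17/2)))/(-316 + (-7 + 2*(-17/2)))) = 1/((572 + (-7 - 17))/(-316 + (-7 - 17))) = 1/((572 - 24)/(-316 - 24)) = 1/(548/(-340)) = 1/(-1/340*548) = 1/(-137/85) = -85/137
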